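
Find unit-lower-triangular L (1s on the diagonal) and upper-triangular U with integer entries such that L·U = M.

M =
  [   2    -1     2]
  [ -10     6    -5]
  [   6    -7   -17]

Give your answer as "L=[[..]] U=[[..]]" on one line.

  r1 -= -5·r0 → [0,1,5]
  r2 -= 3·r0 → [0,-4,-23]
  r2 -= -4·r1 → [0,0,-3]

L=[[1,0,0],[-5,1,0],[3,-4,1]] U=[[2,-1,2],[0,1,5],[0,0,-3]]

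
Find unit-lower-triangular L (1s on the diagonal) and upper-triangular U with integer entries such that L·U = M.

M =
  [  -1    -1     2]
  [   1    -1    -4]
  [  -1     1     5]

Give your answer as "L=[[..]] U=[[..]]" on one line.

  R1 -= -1·R0 → [0,-2,-2]
  R2 -= 1·R0 → [0,2,3]
  R2 -= -1·R1 → [0,0,1]

L=[[1,0,0],[-1,1,0],[1,-1,1]] U=[[-1,-1,2],[0,-2,-2],[0,0,1]]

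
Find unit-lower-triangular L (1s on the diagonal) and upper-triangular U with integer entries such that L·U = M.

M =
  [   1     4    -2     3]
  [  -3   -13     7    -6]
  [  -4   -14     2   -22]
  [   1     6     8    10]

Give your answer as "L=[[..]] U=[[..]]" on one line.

  r1 -= -3·r0 → [0,-1,1,3]
  r2 -= -4·r0 → [0,2,-6,-10]
  r3 -= 1·r0 → [0,2,10,7]
  r2 -= -2·r1 → [0,0,-4,-4]
  r3 -= -2·r1 → [0,0,12,13]
  r3 -= -3·r2 → [0,0,0,1]

L=[[1,0,0,0],[-3,1,0,0],[-4,-2,1,0],[1,-2,-3,1]] U=[[1,4,-2,3],[0,-1,1,3],[0,0,-4,-4],[0,0,0,1]]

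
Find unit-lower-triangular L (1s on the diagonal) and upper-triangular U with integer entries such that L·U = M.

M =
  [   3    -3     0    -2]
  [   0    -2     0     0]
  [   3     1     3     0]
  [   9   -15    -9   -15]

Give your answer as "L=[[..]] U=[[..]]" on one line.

  row1 -= 0·row0 → [0,-2,0,0]
  row2 -= 1·row0 → [0,4,3,2]
  row3 -= 3·row0 → [0,-6,-9,-9]
  row2 -= -2·row1 → [0,0,3,2]
  row3 -= 3·row1 → [0,0,-9,-9]
  row3 -= -3·row2 → [0,0,0,-3]

L=[[1,0,0,0],[0,1,0,0],[1,-2,1,0],[3,3,-3,1]] U=[[3,-3,0,-2],[0,-2,0,0],[0,0,3,2],[0,0,0,-3]]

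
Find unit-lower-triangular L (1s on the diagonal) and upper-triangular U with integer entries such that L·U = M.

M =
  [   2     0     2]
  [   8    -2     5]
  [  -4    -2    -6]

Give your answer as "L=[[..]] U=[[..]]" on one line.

  R1 -= 4·R0 → [0,-2,-3]
  R2 -= -2·R0 → [0,-2,-2]
  R2 -= 1·R1 → [0,0,1]

L=[[1,0,0],[4,1,0],[-2,1,1]] U=[[2,0,2],[0,-2,-3],[0,0,1]]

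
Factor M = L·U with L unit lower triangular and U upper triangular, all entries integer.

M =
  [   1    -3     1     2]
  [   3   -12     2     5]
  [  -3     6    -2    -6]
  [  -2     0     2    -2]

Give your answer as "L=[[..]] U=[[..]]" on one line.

L=[[1,0,0,0],[3,1,0,0],[-3,1,1,0],[-2,2,3,1]] U=[[1,-3,1,2],[0,-3,-1,-1],[0,0,2,1],[0,0,0,1]]

  row1 -= 3·row0 → [0,-3,-1,-1]
  row2 -= -3·row0 → [0,-3,1,0]
  row3 -= -2·row0 → [0,-6,4,2]
  row2 -= 1·row1 → [0,0,2,1]
  row3 -= 2·row1 → [0,0,6,4]
  row3 -= 3·row2 → [0,0,0,1]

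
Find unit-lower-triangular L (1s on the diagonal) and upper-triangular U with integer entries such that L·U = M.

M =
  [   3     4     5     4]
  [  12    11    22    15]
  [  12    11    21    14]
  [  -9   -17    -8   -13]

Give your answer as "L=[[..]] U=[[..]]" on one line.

  row1 -= 4·row0 → [0,-5,2,-1]
  row2 -= 4·row0 → [0,-5,1,-2]
  row3 -= -3·row0 → [0,-5,7,-1]
  row2 -= 1·row1 → [0,0,-1,-1]
  row3 -= 1·row1 → [0,0,5,0]
  row3 -= -5·row2 → [0,0,0,-5]

L=[[1,0,0,0],[4,1,0,0],[4,1,1,0],[-3,1,-5,1]] U=[[3,4,5,4],[0,-5,2,-1],[0,0,-1,-1],[0,0,0,-5]]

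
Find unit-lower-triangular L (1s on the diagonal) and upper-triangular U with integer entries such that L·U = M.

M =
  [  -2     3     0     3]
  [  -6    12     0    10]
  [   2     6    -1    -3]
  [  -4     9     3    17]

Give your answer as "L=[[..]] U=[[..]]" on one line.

L=[[1,0,0,0],[3,1,0,0],[-1,3,1,0],[2,1,-3,1]] U=[[-2,3,0,3],[0,3,0,1],[0,0,-1,-3],[0,0,0,1]]

  r1 -= 3·r0 → [0,3,0,1]
  r2 -= -1·r0 → [0,9,-1,0]
  r3 -= 2·r0 → [0,3,3,11]
  r2 -= 3·r1 → [0,0,-1,-3]
  r3 -= 1·r1 → [0,0,3,10]
  r3 -= -3·r2 → [0,0,0,1]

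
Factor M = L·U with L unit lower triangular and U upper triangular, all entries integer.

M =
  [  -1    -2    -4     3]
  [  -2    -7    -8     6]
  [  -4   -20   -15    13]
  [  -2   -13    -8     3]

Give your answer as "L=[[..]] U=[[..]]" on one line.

L=[[1,0,0,0],[2,1,0,0],[4,4,1,0],[2,3,0,1]] U=[[-1,-2,-4,3],[0,-3,0,0],[0,0,1,1],[0,0,0,-3]]

  row1 -= 2·row0 → [0,-3,0,0]
  row2 -= 4·row0 → [0,-12,1,1]
  row3 -= 2·row0 → [0,-9,0,-3]
  row2 -= 4·row1 → [0,0,1,1]
  row3 -= 3·row1 → [0,0,0,-3]
  row3 -= 0·row2 → [0,0,0,-3]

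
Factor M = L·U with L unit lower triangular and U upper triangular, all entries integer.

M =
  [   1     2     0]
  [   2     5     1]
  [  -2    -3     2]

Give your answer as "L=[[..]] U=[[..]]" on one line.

  row1 -= 2·row0 → [0,1,1]
  row2 -= -2·row0 → [0,1,2]
  row2 -= 1·row1 → [0,0,1]

L=[[1,0,0],[2,1,0],[-2,1,1]] U=[[1,2,0],[0,1,1],[0,0,1]]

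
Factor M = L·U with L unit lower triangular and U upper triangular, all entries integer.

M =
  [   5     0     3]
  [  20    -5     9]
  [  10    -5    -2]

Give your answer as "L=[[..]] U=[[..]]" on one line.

  row1 -= 4·row0 → [0,-5,-3]
  row2 -= 2·row0 → [0,-5,-8]
  row2 -= 1·row1 → [0,0,-5]

L=[[1,0,0],[4,1,0],[2,1,1]] U=[[5,0,3],[0,-5,-3],[0,0,-5]]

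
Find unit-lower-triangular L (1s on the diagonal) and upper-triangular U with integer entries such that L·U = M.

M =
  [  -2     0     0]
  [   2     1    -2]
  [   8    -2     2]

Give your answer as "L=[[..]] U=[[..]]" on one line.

L=[[1,0,0],[-1,1,0],[-4,-2,1]] U=[[-2,0,0],[0,1,-2],[0,0,-2]]

  R1 -= -1·R0 → [0,1,-2]
  R2 -= -4·R0 → [0,-2,2]
  R2 -= -2·R1 → [0,0,-2]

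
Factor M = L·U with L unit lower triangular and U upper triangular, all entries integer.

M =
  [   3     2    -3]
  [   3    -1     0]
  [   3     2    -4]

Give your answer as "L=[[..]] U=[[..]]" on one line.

L=[[1,0,0],[1,1,0],[1,0,1]] U=[[3,2,-3],[0,-3,3],[0,0,-1]]

  row1 -= 1·row0 → [0,-3,3]
  row2 -= 1·row0 → [0,0,-1]
  row2 -= 0·row1 → [0,0,-1]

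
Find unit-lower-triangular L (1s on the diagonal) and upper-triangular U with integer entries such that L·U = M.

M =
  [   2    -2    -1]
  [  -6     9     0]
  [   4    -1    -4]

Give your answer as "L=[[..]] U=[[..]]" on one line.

L=[[1,0,0],[-3,1,0],[2,1,1]] U=[[2,-2,-1],[0,3,-3],[0,0,1]]

  R1 -= -3·R0 → [0,3,-3]
  R2 -= 2·R0 → [0,3,-2]
  R2 -= 1·R1 → [0,0,1]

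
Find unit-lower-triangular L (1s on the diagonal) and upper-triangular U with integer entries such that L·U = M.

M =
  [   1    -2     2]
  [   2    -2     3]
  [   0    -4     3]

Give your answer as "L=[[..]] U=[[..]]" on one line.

  R1 -= 2·R0 → [0,2,-1]
  R2 -= 0·R0 → [0,-4,3]
  R2 -= -2·R1 → [0,0,1]

L=[[1,0,0],[2,1,0],[0,-2,1]] U=[[1,-2,2],[0,2,-1],[0,0,1]]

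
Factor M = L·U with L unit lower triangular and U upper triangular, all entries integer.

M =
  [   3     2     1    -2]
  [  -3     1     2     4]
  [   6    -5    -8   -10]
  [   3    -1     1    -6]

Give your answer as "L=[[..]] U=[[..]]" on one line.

L=[[1,0,0,0],[-1,1,0,0],[2,-3,1,0],[1,-1,-3,1]] U=[[3,2,1,-2],[0,3,3,2],[0,0,-1,0],[0,0,0,-2]]

  row1 -= -1·row0 → [0,3,3,2]
  row2 -= 2·row0 → [0,-9,-10,-6]
  row3 -= 1·row0 → [0,-3,0,-4]
  row2 -= -3·row1 → [0,0,-1,0]
  row3 -= -1·row1 → [0,0,3,-2]
  row3 -= -3·row2 → [0,0,0,-2]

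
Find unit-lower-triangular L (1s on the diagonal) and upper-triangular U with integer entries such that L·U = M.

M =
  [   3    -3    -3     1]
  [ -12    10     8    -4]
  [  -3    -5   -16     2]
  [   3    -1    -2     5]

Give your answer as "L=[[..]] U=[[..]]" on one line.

L=[[1,0,0,0],[-4,1,0,0],[-1,4,1,0],[1,-1,1,1]] U=[[3,-3,-3,1],[0,-2,-4,0],[0,0,-3,3],[0,0,0,1]]

  row1 -= -4·row0 → [0,-2,-4,0]
  row2 -= -1·row0 → [0,-8,-19,3]
  row3 -= 1·row0 → [0,2,1,4]
  row2 -= 4·row1 → [0,0,-3,3]
  row3 -= -1·row1 → [0,0,-3,4]
  row3 -= 1·row2 → [0,0,0,1]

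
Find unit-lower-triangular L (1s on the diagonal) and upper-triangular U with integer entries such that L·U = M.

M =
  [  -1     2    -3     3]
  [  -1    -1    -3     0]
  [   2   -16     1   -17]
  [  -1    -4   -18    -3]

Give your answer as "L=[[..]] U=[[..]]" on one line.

L=[[1,0,0,0],[1,1,0,0],[-2,4,1,0],[1,2,3,1]] U=[[-1,2,-3,3],[0,-3,0,-3],[0,0,-5,1],[0,0,0,-3]]

  row1 -= 1·row0 → [0,-3,0,-3]
  row2 -= -2·row0 → [0,-12,-5,-11]
  row3 -= 1·row0 → [0,-6,-15,-6]
  row2 -= 4·row1 → [0,0,-5,1]
  row3 -= 2·row1 → [0,0,-15,0]
  row3 -= 3·row2 → [0,0,0,-3]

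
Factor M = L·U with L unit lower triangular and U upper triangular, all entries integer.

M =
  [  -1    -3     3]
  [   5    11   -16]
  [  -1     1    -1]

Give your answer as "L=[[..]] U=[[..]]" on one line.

  R1 -= -5·R0 → [0,-4,-1]
  R2 -= 1·R0 → [0,4,-4]
  R2 -= -1·R1 → [0,0,-5]

L=[[1,0,0],[-5,1,0],[1,-1,1]] U=[[-1,-3,3],[0,-4,-1],[0,0,-5]]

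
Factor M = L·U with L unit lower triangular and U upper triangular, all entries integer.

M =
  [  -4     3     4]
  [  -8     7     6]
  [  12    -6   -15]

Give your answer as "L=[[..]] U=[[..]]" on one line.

L=[[1,0,0],[2,1,0],[-3,3,1]] U=[[-4,3,4],[0,1,-2],[0,0,3]]

  row1 -= 2·row0 → [0,1,-2]
  row2 -= -3·row0 → [0,3,-3]
  row2 -= 3·row1 → [0,0,3]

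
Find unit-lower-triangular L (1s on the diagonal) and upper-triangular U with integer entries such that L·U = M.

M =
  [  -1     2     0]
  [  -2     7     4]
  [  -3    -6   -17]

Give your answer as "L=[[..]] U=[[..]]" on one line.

L=[[1,0,0],[2,1,0],[3,-4,1]] U=[[-1,2,0],[0,3,4],[0,0,-1]]

  r1 -= 2·r0 → [0,3,4]
  r2 -= 3·r0 → [0,-12,-17]
  r2 -= -4·r1 → [0,0,-1]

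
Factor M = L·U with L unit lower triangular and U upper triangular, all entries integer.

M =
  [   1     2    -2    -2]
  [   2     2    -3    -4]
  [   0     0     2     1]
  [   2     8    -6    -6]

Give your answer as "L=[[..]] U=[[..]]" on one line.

L=[[1,0,0,0],[2,1,0,0],[0,0,1,0],[2,-2,0,1]] U=[[1,2,-2,-2],[0,-2,1,0],[0,0,2,1],[0,0,0,-2]]

  r1 -= 2·r0 → [0,-2,1,0]
  r2 -= 0·r0 → [0,0,2,1]
  r3 -= 2·r0 → [0,4,-2,-2]
  r2 -= 0·r1 → [0,0,2,1]
  r3 -= -2·r1 → [0,0,0,-2]
  r3 -= 0·r2 → [0,0,0,-2]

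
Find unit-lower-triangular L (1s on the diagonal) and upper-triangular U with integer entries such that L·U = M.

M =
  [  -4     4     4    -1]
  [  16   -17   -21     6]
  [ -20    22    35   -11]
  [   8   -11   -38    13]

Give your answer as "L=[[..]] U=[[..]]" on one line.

  row1 -= -4·row0 → [0,-1,-5,2]
  row2 -= 5·row0 → [0,2,15,-6]
  row3 -= -2·row0 → [0,-3,-30,11]
  row2 -= -2·row1 → [0,0,5,-2]
  row3 -= 3·row1 → [0,0,-15,5]
  row3 -= -3·row2 → [0,0,0,-1]

L=[[1,0,0,0],[-4,1,0,0],[5,-2,1,0],[-2,3,-3,1]] U=[[-4,4,4,-1],[0,-1,-5,2],[0,0,5,-2],[0,0,0,-1]]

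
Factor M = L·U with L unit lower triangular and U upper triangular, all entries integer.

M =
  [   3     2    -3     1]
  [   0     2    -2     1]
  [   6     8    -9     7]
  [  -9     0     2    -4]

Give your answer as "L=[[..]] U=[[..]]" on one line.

L=[[1,0,0,0],[0,1,0,0],[2,2,1,0],[-3,3,-1,1]] U=[[3,2,-3,1],[0,2,-2,1],[0,0,1,3],[0,0,0,-1]]

  R1 -= 0·R0 → [0,2,-2,1]
  R2 -= 2·R0 → [0,4,-3,5]
  R3 -= -3·R0 → [0,6,-7,-1]
  R2 -= 2·R1 → [0,0,1,3]
  R3 -= 3·R1 → [0,0,-1,-4]
  R3 -= -1·R2 → [0,0,0,-1]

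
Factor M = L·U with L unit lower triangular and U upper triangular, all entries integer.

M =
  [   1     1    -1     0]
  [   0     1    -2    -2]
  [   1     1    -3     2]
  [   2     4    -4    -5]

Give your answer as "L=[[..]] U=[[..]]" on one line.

  row1 -= 0·row0 → [0,1,-2,-2]
  row2 -= 1·row0 → [0,0,-2,2]
  row3 -= 2·row0 → [0,2,-2,-5]
  row2 -= 0·row1 → [0,0,-2,2]
  row3 -= 2·row1 → [0,0,2,-1]
  row3 -= -1·row2 → [0,0,0,1]

L=[[1,0,0,0],[0,1,0,0],[1,0,1,0],[2,2,-1,1]] U=[[1,1,-1,0],[0,1,-2,-2],[0,0,-2,2],[0,0,0,1]]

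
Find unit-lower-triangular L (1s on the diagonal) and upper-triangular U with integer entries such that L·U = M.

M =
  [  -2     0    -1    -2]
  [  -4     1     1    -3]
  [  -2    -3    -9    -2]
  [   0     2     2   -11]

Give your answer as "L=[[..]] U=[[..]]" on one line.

  r1 -= 2·r0 → [0,1,3,1]
  r2 -= 1·r0 → [0,-3,-8,0]
  r3 -= 0·r0 → [0,2,2,-11]
  r2 -= -3·r1 → [0,0,1,3]
  r3 -= 2·r1 → [0,0,-4,-13]
  r3 -= -4·r2 → [0,0,0,-1]

L=[[1,0,0,0],[2,1,0,0],[1,-3,1,0],[0,2,-4,1]] U=[[-2,0,-1,-2],[0,1,3,1],[0,0,1,3],[0,0,0,-1]]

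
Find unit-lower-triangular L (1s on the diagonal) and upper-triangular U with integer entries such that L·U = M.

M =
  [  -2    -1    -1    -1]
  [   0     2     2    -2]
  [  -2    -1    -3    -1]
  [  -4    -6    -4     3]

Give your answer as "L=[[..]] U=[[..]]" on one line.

  row1 -= 0·row0 → [0,2,2,-2]
  row2 -= 1·row0 → [0,0,-2,0]
  row3 -= 2·row0 → [0,-4,-2,5]
  row2 -= 0·row1 → [0,0,-2,0]
  row3 -= -2·row1 → [0,0,2,1]
  row3 -= -1·row2 → [0,0,0,1]

L=[[1,0,0,0],[0,1,0,0],[1,0,1,0],[2,-2,-1,1]] U=[[-2,-1,-1,-1],[0,2,2,-2],[0,0,-2,0],[0,0,0,1]]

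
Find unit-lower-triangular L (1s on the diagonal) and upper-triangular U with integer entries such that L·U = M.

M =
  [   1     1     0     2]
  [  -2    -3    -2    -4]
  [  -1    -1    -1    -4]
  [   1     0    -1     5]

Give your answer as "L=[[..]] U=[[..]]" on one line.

L=[[1,0,0,0],[-2,1,0,0],[-1,0,1,0],[1,1,-1,1]] U=[[1,1,0,2],[0,-1,-2,0],[0,0,-1,-2],[0,0,0,1]]

  row1 -= -2·row0 → [0,-1,-2,0]
  row2 -= -1·row0 → [0,0,-1,-2]
  row3 -= 1·row0 → [0,-1,-1,3]
  row2 -= 0·row1 → [0,0,-1,-2]
  row3 -= 1·row1 → [0,0,1,3]
  row3 -= -1·row2 → [0,0,0,1]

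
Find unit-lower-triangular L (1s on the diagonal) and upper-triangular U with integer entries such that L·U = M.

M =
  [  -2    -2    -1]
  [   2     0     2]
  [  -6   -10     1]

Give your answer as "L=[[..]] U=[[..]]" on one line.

  R1 -= -1·R0 → [0,-2,1]
  R2 -= 3·R0 → [0,-4,4]
  R2 -= 2·R1 → [0,0,2]

L=[[1,0,0],[-1,1,0],[3,2,1]] U=[[-2,-2,-1],[0,-2,1],[0,0,2]]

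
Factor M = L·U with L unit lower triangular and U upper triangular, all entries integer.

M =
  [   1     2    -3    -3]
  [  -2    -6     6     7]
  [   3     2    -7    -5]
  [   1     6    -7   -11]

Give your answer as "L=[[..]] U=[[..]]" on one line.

L=[[1,0,0,0],[-2,1,0,0],[3,2,1,0],[1,-2,-2,1]] U=[[1,2,-3,-3],[0,-2,0,1],[0,0,2,2],[0,0,0,-2]]

  row1 -= -2·row0 → [0,-2,0,1]
  row2 -= 3·row0 → [0,-4,2,4]
  row3 -= 1·row0 → [0,4,-4,-8]
  row2 -= 2·row1 → [0,0,2,2]
  row3 -= -2·row1 → [0,0,-4,-6]
  row3 -= -2·row2 → [0,0,0,-2]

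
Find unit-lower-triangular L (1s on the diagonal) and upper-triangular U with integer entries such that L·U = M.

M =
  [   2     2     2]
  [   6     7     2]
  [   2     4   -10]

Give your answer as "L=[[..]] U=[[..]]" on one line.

  r1 -= 3·r0 → [0,1,-4]
  r2 -= 1·r0 → [0,2,-12]
  r2 -= 2·r1 → [0,0,-4]

L=[[1,0,0],[3,1,0],[1,2,1]] U=[[2,2,2],[0,1,-4],[0,0,-4]]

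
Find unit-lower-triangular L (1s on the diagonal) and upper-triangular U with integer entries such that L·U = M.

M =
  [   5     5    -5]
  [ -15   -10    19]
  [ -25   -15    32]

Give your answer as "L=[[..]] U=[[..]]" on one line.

L=[[1,0,0],[-3,1,0],[-5,2,1]] U=[[5,5,-5],[0,5,4],[0,0,-1]]

  row1 -= -3·row0 → [0,5,4]
  row2 -= -5·row0 → [0,10,7]
  row2 -= 2·row1 → [0,0,-1]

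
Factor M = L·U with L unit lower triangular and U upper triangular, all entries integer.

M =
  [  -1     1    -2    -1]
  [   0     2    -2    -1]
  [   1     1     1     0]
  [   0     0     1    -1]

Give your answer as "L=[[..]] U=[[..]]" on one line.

  row1 -= 0·row0 → [0,2,-2,-1]
  row2 -= -1·row0 → [0,2,-1,-1]
  row3 -= 0·row0 → [0,0,1,-1]
  row2 -= 1·row1 → [0,0,1,0]
  row3 -= 0·row1 → [0,0,1,-1]
  row3 -= 1·row2 → [0,0,0,-1]

L=[[1,0,0,0],[0,1,0,0],[-1,1,1,0],[0,0,1,1]] U=[[-1,1,-2,-1],[0,2,-2,-1],[0,0,1,0],[0,0,0,-1]]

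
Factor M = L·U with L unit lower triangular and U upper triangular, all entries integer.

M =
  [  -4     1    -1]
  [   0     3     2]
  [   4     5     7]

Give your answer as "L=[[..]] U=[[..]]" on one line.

L=[[1,0,0],[0,1,0],[-1,2,1]] U=[[-4,1,-1],[0,3,2],[0,0,2]]

  R1 -= 0·R0 → [0,3,2]
  R2 -= -1·R0 → [0,6,6]
  R2 -= 2·R1 → [0,0,2]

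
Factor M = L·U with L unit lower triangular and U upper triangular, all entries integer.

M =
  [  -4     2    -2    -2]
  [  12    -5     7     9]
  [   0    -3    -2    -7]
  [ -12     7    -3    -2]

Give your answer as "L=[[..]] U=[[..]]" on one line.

  row1 -= -3·row0 → [0,1,1,3]
  row2 -= 0·row0 → [0,-3,-2,-7]
  row3 -= 3·row0 → [0,1,3,4]
  row2 -= -3·row1 → [0,0,1,2]
  row3 -= 1·row1 → [0,0,2,1]
  row3 -= 2·row2 → [0,0,0,-3]

L=[[1,0,0,0],[-3,1,0,0],[0,-3,1,0],[3,1,2,1]] U=[[-4,2,-2,-2],[0,1,1,3],[0,0,1,2],[0,0,0,-3]]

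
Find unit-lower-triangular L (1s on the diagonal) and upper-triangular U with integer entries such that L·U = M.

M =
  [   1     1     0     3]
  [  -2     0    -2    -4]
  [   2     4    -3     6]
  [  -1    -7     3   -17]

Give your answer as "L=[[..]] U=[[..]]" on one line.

L=[[1,0,0,0],[-2,1,0,0],[2,1,1,0],[-1,-3,3,1]] U=[[1,1,0,3],[0,2,-2,2],[0,0,-1,-2],[0,0,0,-2]]

  R1 -= -2·R0 → [0,2,-2,2]
  R2 -= 2·R0 → [0,2,-3,0]
  R3 -= -1·R0 → [0,-6,3,-14]
  R2 -= 1·R1 → [0,0,-1,-2]
  R3 -= -3·R1 → [0,0,-3,-8]
  R3 -= 3·R2 → [0,0,0,-2]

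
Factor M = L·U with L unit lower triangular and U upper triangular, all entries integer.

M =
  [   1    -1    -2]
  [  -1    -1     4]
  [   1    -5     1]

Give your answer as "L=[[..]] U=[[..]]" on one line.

L=[[1,0,0],[-1,1,0],[1,2,1]] U=[[1,-1,-2],[0,-2,2],[0,0,-1]]

  r1 -= -1·r0 → [0,-2,2]
  r2 -= 1·r0 → [0,-4,3]
  r2 -= 2·r1 → [0,0,-1]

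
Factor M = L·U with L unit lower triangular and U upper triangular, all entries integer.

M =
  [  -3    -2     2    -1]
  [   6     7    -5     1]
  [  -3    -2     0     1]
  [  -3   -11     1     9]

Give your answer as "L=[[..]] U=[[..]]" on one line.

  r1 -= -2·r0 → [0,3,-1,-1]
  r2 -= 1·r0 → [0,0,-2,2]
  r3 -= 1·r0 → [0,-9,-1,10]
  r2 -= 0·r1 → [0,0,-2,2]
  r3 -= -3·r1 → [0,0,-4,7]
  r3 -= 2·r2 → [0,0,0,3]

L=[[1,0,0,0],[-2,1,0,0],[1,0,1,0],[1,-3,2,1]] U=[[-3,-2,2,-1],[0,3,-1,-1],[0,0,-2,2],[0,0,0,3]]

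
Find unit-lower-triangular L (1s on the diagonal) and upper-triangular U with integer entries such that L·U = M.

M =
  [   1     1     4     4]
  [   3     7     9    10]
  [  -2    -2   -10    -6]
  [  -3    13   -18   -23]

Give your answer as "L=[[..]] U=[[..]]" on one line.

L=[[1,0,0,0],[3,1,0,0],[-2,0,1,0],[-3,4,-3,1]] U=[[1,1,4,4],[0,4,-3,-2],[0,0,-2,2],[0,0,0,3]]

  row1 -= 3·row0 → [0,4,-3,-2]
  row2 -= -2·row0 → [0,0,-2,2]
  row3 -= -3·row0 → [0,16,-6,-11]
  row2 -= 0·row1 → [0,0,-2,2]
  row3 -= 4·row1 → [0,0,6,-3]
  row3 -= -3·row2 → [0,0,0,3]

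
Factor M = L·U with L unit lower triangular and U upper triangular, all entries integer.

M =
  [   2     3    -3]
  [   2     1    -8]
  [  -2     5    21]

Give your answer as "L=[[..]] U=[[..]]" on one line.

  r1 -= 1·r0 → [0,-2,-5]
  r2 -= -1·r0 → [0,8,18]
  r2 -= -4·r1 → [0,0,-2]

L=[[1,0,0],[1,1,0],[-1,-4,1]] U=[[2,3,-3],[0,-2,-5],[0,0,-2]]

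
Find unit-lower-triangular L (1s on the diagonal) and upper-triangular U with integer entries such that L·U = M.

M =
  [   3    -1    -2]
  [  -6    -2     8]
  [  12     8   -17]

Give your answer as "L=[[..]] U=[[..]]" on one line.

L=[[1,0,0],[-2,1,0],[4,-3,1]] U=[[3,-1,-2],[0,-4,4],[0,0,3]]

  row1 -= -2·row0 → [0,-4,4]
  row2 -= 4·row0 → [0,12,-9]
  row2 -= -3·row1 → [0,0,3]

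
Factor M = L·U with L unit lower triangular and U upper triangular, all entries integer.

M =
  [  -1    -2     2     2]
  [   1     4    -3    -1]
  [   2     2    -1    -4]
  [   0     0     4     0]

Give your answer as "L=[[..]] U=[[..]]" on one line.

L=[[1,0,0,0],[-1,1,0,0],[-2,-1,1,0],[0,0,2,1]] U=[[-1,-2,2,2],[0,2,-1,1],[0,0,2,1],[0,0,0,-2]]

  row1 -= -1·row0 → [0,2,-1,1]
  row2 -= -2·row0 → [0,-2,3,0]
  row3 -= 0·row0 → [0,0,4,0]
  row2 -= -1·row1 → [0,0,2,1]
  row3 -= 0·row1 → [0,0,4,0]
  row3 -= 2·row2 → [0,0,0,-2]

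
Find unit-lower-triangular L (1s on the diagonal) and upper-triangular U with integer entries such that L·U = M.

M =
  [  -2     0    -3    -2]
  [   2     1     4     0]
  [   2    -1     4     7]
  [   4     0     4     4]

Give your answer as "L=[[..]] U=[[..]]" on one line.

  R1 -= -1·R0 → [0,1,1,-2]
  R2 -= -1·R0 → [0,-1,1,5]
  R3 -= -2·R0 → [0,0,-2,0]
  R2 -= -1·R1 → [0,0,2,3]
  R3 -= 0·R1 → [0,0,-2,0]
  R3 -= -1·R2 → [0,0,0,3]

L=[[1,0,0,0],[-1,1,0,0],[-1,-1,1,0],[-2,0,-1,1]] U=[[-2,0,-3,-2],[0,1,1,-2],[0,0,2,3],[0,0,0,3]]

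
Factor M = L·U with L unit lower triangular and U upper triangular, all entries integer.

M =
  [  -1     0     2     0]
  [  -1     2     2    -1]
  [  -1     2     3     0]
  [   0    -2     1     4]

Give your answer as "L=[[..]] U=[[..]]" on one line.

L=[[1,0,0,0],[1,1,0,0],[1,1,1,0],[0,-1,1,1]] U=[[-1,0,2,0],[0,2,0,-1],[0,0,1,1],[0,0,0,2]]

  R1 -= 1·R0 → [0,2,0,-1]
  R2 -= 1·R0 → [0,2,1,0]
  R3 -= 0·R0 → [0,-2,1,4]
  R2 -= 1·R1 → [0,0,1,1]
  R3 -= -1·R1 → [0,0,1,3]
  R3 -= 1·R2 → [0,0,0,2]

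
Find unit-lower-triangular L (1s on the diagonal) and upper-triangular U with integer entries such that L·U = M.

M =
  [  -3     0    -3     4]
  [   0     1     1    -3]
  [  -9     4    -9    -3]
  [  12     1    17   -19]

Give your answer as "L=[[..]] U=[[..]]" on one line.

L=[[1,0,0,0],[0,1,0,0],[3,4,1,0],[-4,1,-1,1]] U=[[-3,0,-3,4],[0,1,1,-3],[0,0,-4,-3],[0,0,0,-3]]

  R1 -= 0·R0 → [0,1,1,-3]
  R2 -= 3·R0 → [0,4,0,-15]
  R3 -= -4·R0 → [0,1,5,-3]
  R2 -= 4·R1 → [0,0,-4,-3]
  R3 -= 1·R1 → [0,0,4,0]
  R3 -= -1·R2 → [0,0,0,-3]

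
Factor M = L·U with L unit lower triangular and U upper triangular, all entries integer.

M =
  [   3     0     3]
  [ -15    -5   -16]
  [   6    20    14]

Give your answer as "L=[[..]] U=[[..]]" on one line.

L=[[1,0,0],[-5,1,0],[2,-4,1]] U=[[3,0,3],[0,-5,-1],[0,0,4]]

  R1 -= -5·R0 → [0,-5,-1]
  R2 -= 2·R0 → [0,20,8]
  R2 -= -4·R1 → [0,0,4]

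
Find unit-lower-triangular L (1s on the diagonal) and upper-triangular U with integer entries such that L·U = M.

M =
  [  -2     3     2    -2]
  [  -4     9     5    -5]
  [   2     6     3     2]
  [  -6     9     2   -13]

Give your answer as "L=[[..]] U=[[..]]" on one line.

L=[[1,0,0,0],[2,1,0,0],[-1,3,1,0],[3,0,-2,1]] U=[[-2,3,2,-2],[0,3,1,-1],[0,0,2,3],[0,0,0,-1]]

  R1 -= 2·R0 → [0,3,1,-1]
  R2 -= -1·R0 → [0,9,5,0]
  R3 -= 3·R0 → [0,0,-4,-7]
  R2 -= 3·R1 → [0,0,2,3]
  R3 -= 0·R1 → [0,0,-4,-7]
  R3 -= -2·R2 → [0,0,0,-1]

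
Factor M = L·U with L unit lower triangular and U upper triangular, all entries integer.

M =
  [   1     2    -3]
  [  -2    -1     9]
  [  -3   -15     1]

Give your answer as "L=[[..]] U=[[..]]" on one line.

L=[[1,0,0],[-2,1,0],[-3,-3,1]] U=[[1,2,-3],[0,3,3],[0,0,1]]

  r1 -= -2·r0 → [0,3,3]
  r2 -= -3·r0 → [0,-9,-8]
  r2 -= -3·r1 → [0,0,1]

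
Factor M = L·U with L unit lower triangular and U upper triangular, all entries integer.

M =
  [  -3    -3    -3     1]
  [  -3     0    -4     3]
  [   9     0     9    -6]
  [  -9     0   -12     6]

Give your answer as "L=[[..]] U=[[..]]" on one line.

  r1 -= 1·r0 → [0,3,-1,2]
  r2 -= -3·r0 → [0,-9,0,-3]
  r3 -= 3·r0 → [0,9,-3,3]
  r2 -= -3·r1 → [0,0,-3,3]
  r3 -= 3·r1 → [0,0,0,-3]
  r3 -= 0·r2 → [0,0,0,-3]

L=[[1,0,0,0],[1,1,0,0],[-3,-3,1,0],[3,3,0,1]] U=[[-3,-3,-3,1],[0,3,-1,2],[0,0,-3,3],[0,0,0,-3]]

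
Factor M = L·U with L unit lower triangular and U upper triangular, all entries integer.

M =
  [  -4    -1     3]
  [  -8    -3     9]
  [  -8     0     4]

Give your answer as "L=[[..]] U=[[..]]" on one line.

  r1 -= 2·r0 → [0,-1,3]
  r2 -= 2·r0 → [0,2,-2]
  r2 -= -2·r1 → [0,0,4]

L=[[1,0,0],[2,1,0],[2,-2,1]] U=[[-4,-1,3],[0,-1,3],[0,0,4]]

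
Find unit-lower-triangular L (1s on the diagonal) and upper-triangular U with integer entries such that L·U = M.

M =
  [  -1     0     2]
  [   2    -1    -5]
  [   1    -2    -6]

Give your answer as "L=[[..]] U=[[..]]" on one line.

L=[[1,0,0],[-2,1,0],[-1,2,1]] U=[[-1,0,2],[0,-1,-1],[0,0,-2]]

  r1 -= -2·r0 → [0,-1,-1]
  r2 -= -1·r0 → [0,-2,-4]
  r2 -= 2·r1 → [0,0,-2]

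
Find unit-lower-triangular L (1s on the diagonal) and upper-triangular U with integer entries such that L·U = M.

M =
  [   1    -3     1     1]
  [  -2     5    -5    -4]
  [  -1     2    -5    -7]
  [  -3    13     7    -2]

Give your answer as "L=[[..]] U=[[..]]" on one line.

  R1 -= -2·R0 → [0,-1,-3,-2]
  R2 -= -1·R0 → [0,-1,-4,-6]
  R3 -= -3·R0 → [0,4,10,1]
  R2 -= 1·R1 → [0,0,-1,-4]
  R3 -= -4·R1 → [0,0,-2,-7]
  R3 -= 2·R2 → [0,0,0,1]

L=[[1,0,0,0],[-2,1,0,0],[-1,1,1,0],[-3,-4,2,1]] U=[[1,-3,1,1],[0,-1,-3,-2],[0,0,-1,-4],[0,0,0,1]]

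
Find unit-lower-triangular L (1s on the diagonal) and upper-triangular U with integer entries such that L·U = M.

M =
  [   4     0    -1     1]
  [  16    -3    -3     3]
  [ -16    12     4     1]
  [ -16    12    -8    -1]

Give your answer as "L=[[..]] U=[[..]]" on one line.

  r1 -= 4·r0 → [0,-3,1,-1]
  r2 -= -4·r0 → [0,12,0,5]
  r3 -= -4·r0 → [0,12,-12,3]
  r2 -= -4·r1 → [0,0,4,1]
  r3 -= -4·r1 → [0,0,-8,-1]
  r3 -= -2·r2 → [0,0,0,1]

L=[[1,0,0,0],[4,1,0,0],[-4,-4,1,0],[-4,-4,-2,1]] U=[[4,0,-1,1],[0,-3,1,-1],[0,0,4,1],[0,0,0,1]]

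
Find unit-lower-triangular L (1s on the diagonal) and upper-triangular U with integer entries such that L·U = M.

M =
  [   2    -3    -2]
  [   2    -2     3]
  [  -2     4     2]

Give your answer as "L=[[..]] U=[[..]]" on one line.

  r1 -= 1·r0 → [0,1,5]
  r2 -= -1·r0 → [0,1,0]
  r2 -= 1·r1 → [0,0,-5]

L=[[1,0,0],[1,1,0],[-1,1,1]] U=[[2,-3,-2],[0,1,5],[0,0,-5]]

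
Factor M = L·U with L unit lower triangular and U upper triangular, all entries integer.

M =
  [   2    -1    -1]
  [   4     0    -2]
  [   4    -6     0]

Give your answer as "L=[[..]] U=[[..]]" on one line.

  r1 -= 2·r0 → [0,2,0]
  r2 -= 2·r0 → [0,-4,2]
  r2 -= -2·r1 → [0,0,2]

L=[[1,0,0],[2,1,0],[2,-2,1]] U=[[2,-1,-1],[0,2,0],[0,0,2]]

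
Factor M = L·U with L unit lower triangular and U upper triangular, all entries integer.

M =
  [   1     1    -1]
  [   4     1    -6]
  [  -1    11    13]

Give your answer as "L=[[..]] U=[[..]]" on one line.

  R1 -= 4·R0 → [0,-3,-2]
  R2 -= -1·R0 → [0,12,12]
  R2 -= -4·R1 → [0,0,4]

L=[[1,0,0],[4,1,0],[-1,-4,1]] U=[[1,1,-1],[0,-3,-2],[0,0,4]]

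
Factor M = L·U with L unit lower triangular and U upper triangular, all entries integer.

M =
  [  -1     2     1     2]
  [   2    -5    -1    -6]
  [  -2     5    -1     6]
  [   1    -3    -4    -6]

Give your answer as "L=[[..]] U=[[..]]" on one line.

  R1 -= -2·R0 → [0,-1,1,-2]
  R2 -= 2·R0 → [0,1,-3,2]
  R3 -= -1·R0 → [0,-1,-3,-4]
  R2 -= -1·R1 → [0,0,-2,0]
  R3 -= 1·R1 → [0,0,-4,-2]
  R3 -= 2·R2 → [0,0,0,-2]

L=[[1,0,0,0],[-2,1,0,0],[2,-1,1,0],[-1,1,2,1]] U=[[-1,2,1,2],[0,-1,1,-2],[0,0,-2,0],[0,0,0,-2]]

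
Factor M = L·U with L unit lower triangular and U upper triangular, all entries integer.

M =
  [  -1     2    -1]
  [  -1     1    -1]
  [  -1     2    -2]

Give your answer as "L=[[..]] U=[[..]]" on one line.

  R1 -= 1·R0 → [0,-1,0]
  R2 -= 1·R0 → [0,0,-1]
  R2 -= 0·R1 → [0,0,-1]

L=[[1,0,0],[1,1,0],[1,0,1]] U=[[-1,2,-1],[0,-1,0],[0,0,-1]]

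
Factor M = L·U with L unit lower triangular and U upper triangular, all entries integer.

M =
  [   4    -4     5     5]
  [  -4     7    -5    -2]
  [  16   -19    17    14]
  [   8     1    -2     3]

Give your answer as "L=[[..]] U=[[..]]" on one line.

L=[[1,0,0,0],[-1,1,0,0],[4,-1,1,0],[2,3,4,1]] U=[[4,-4,5,5],[0,3,0,3],[0,0,-3,-3],[0,0,0,-4]]

  r1 -= -1·r0 → [0,3,0,3]
  r2 -= 4·r0 → [0,-3,-3,-6]
  r3 -= 2·r0 → [0,9,-12,-7]
  r2 -= -1·r1 → [0,0,-3,-3]
  r3 -= 3·r1 → [0,0,-12,-16]
  r3 -= 4·r2 → [0,0,0,-4]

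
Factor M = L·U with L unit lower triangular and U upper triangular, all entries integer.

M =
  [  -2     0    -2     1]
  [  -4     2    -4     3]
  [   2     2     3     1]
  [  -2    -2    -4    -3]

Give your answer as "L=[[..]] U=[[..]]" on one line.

  r1 -= 2·r0 → [0,2,0,1]
  r2 -= -1·r0 → [0,2,1,2]
  r3 -= 1·r0 → [0,-2,-2,-4]
  r2 -= 1·r1 → [0,0,1,1]
  r3 -= -1·r1 → [0,0,-2,-3]
  r3 -= -2·r2 → [0,0,0,-1]

L=[[1,0,0,0],[2,1,0,0],[-1,1,1,0],[1,-1,-2,1]] U=[[-2,0,-2,1],[0,2,0,1],[0,0,1,1],[0,0,0,-1]]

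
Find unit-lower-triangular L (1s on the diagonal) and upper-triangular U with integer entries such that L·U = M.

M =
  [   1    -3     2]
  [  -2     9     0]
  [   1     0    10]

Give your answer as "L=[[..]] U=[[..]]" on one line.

  r1 -= -2·r0 → [0,3,4]
  r2 -= 1·r0 → [0,3,8]
  r2 -= 1·r1 → [0,0,4]

L=[[1,0,0],[-2,1,0],[1,1,1]] U=[[1,-3,2],[0,3,4],[0,0,4]]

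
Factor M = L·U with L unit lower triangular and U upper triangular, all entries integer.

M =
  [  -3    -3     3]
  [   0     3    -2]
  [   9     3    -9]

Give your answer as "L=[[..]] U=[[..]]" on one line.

  R1 -= 0·R0 → [0,3,-2]
  R2 -= -3·R0 → [0,-6,0]
  R2 -= -2·R1 → [0,0,-4]

L=[[1,0,0],[0,1,0],[-3,-2,1]] U=[[-3,-3,3],[0,3,-2],[0,0,-4]]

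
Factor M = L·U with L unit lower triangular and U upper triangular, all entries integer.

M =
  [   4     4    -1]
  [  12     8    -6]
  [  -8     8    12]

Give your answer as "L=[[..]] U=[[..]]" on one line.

  row1 -= 3·row0 → [0,-4,-3]
  row2 -= -2·row0 → [0,16,10]
  row2 -= -4·row1 → [0,0,-2]

L=[[1,0,0],[3,1,0],[-2,-4,1]] U=[[4,4,-1],[0,-4,-3],[0,0,-2]]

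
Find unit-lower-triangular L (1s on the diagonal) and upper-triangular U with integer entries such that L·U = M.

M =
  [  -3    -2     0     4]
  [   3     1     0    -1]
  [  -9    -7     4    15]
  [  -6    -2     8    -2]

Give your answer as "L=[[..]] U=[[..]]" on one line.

  R1 -= -1·R0 → [0,-1,0,3]
  R2 -= 3·R0 → [0,-1,4,3]
  R3 -= 2·R0 → [0,2,8,-10]
  R2 -= 1·R1 → [0,0,4,0]
  R3 -= -2·R1 → [0,0,8,-4]
  R3 -= 2·R2 → [0,0,0,-4]

L=[[1,0,0,0],[-1,1,0,0],[3,1,1,0],[2,-2,2,1]] U=[[-3,-2,0,4],[0,-1,0,3],[0,0,4,0],[0,0,0,-4]]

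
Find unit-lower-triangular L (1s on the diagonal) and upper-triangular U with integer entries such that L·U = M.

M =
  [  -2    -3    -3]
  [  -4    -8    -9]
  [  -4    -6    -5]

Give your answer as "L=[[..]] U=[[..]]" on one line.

L=[[1,0,0],[2,1,0],[2,0,1]] U=[[-2,-3,-3],[0,-2,-3],[0,0,1]]

  R1 -= 2·R0 → [0,-2,-3]
  R2 -= 2·R0 → [0,0,1]
  R2 -= 0·R1 → [0,0,1]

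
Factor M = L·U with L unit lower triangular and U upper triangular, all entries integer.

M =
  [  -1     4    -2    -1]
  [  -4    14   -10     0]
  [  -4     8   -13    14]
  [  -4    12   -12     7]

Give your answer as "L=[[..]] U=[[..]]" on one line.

L=[[1,0,0,0],[4,1,0,0],[4,4,1,0],[4,2,0,1]] U=[[-1,4,-2,-1],[0,-2,-2,4],[0,0,3,2],[0,0,0,3]]

  row1 -= 4·row0 → [0,-2,-2,4]
  row2 -= 4·row0 → [0,-8,-5,18]
  row3 -= 4·row0 → [0,-4,-4,11]
  row2 -= 4·row1 → [0,0,3,2]
  row3 -= 2·row1 → [0,0,0,3]
  row3 -= 0·row2 → [0,0,0,3]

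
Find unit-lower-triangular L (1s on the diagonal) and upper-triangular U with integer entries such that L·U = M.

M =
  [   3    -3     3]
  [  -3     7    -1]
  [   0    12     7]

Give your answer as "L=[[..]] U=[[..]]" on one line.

  R1 -= -1·R0 → [0,4,2]
  R2 -= 0·R0 → [0,12,7]
  R2 -= 3·R1 → [0,0,1]

L=[[1,0,0],[-1,1,0],[0,3,1]] U=[[3,-3,3],[0,4,2],[0,0,1]]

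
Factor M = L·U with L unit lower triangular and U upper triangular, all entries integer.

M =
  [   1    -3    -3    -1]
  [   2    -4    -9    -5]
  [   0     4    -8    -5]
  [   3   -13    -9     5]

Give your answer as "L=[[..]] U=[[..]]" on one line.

  r1 -= 2·r0 → [0,2,-3,-3]
  r2 -= 0·r0 → [0,4,-8,-5]
  r3 -= 3·r0 → [0,-4,0,8]
  r2 -= 2·r1 → [0,0,-2,1]
  r3 -= -2·r1 → [0,0,-6,2]
  r3 -= 3·r2 → [0,0,0,-1]

L=[[1,0,0,0],[2,1,0,0],[0,2,1,0],[3,-2,3,1]] U=[[1,-3,-3,-1],[0,2,-3,-3],[0,0,-2,1],[0,0,0,-1]]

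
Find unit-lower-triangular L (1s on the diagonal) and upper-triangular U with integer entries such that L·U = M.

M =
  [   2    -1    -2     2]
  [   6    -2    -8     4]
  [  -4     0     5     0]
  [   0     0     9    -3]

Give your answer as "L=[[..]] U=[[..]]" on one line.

L=[[1,0,0,0],[3,1,0,0],[-2,-2,1,0],[0,0,-3,1]] U=[[2,-1,-2,2],[0,1,-2,-2],[0,0,-3,0],[0,0,0,-3]]

  R1 -= 3·R0 → [0,1,-2,-2]
  R2 -= -2·R0 → [0,-2,1,4]
  R3 -= 0·R0 → [0,0,9,-3]
  R2 -= -2·R1 → [0,0,-3,0]
  R3 -= 0·R1 → [0,0,9,-3]
  R3 -= -3·R2 → [0,0,0,-3]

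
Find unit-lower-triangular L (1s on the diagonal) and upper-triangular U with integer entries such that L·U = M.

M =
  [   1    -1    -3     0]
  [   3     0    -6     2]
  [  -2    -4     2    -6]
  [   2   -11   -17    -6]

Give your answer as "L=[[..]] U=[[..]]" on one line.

  r1 -= 3·r0 → [0,3,3,2]
  r2 -= -2·r0 → [0,-6,-4,-6]
  r3 -= 2·r0 → [0,-9,-11,-6]
  r2 -= -2·r1 → [0,0,2,-2]
  r3 -= -3·r1 → [0,0,-2,0]
  r3 -= -1·r2 → [0,0,0,-2]

L=[[1,0,0,0],[3,1,0,0],[-2,-2,1,0],[2,-3,-1,1]] U=[[1,-1,-3,0],[0,3,3,2],[0,0,2,-2],[0,0,0,-2]]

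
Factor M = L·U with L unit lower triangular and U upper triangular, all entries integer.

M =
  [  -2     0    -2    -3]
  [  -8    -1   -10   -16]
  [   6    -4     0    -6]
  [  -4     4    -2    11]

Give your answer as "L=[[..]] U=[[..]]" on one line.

L=[[1,0,0,0],[4,1,0,0],[-3,4,1,0],[2,-4,-3,1]] U=[[-2,0,-2,-3],[0,-1,-2,-4],[0,0,2,1],[0,0,0,4]]

  R1 -= 4·R0 → [0,-1,-2,-4]
  R2 -= -3·R0 → [0,-4,-6,-15]
  R3 -= 2·R0 → [0,4,2,17]
  R2 -= 4·R1 → [0,0,2,1]
  R3 -= -4·R1 → [0,0,-6,1]
  R3 -= -3·R2 → [0,0,0,4]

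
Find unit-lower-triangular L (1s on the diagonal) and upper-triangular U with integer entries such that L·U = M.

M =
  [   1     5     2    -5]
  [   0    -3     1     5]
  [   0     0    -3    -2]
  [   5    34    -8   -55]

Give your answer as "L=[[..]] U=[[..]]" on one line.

  r1 -= 0·r0 → [0,-3,1,5]
  r2 -= 0·r0 → [0,0,-3,-2]
  r3 -= 5·r0 → [0,9,-18,-30]
  r2 -= 0·r1 → [0,0,-3,-2]
  r3 -= -3·r1 → [0,0,-15,-15]
  r3 -= 5·r2 → [0,0,0,-5]

L=[[1,0,0,0],[0,1,0,0],[0,0,1,0],[5,-3,5,1]] U=[[1,5,2,-5],[0,-3,1,5],[0,0,-3,-2],[0,0,0,-5]]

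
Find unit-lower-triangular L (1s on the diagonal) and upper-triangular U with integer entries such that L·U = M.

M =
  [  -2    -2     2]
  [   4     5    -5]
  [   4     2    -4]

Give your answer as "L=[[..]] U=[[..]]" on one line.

L=[[1,0,0],[-2,1,0],[-2,-2,1]] U=[[-2,-2,2],[0,1,-1],[0,0,-2]]

  R1 -= -2·R0 → [0,1,-1]
  R2 -= -2·R0 → [0,-2,0]
  R2 -= -2·R1 → [0,0,-2]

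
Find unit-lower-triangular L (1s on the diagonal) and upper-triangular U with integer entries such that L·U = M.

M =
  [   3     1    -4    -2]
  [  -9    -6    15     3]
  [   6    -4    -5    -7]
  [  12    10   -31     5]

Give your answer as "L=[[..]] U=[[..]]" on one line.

L=[[1,0,0,0],[-3,1,0,0],[2,2,1,0],[4,-2,3,1]] U=[[3,1,-4,-2],[0,-3,3,-3],[0,0,-3,3],[0,0,0,-2]]

  R1 -= -3·R0 → [0,-3,3,-3]
  R2 -= 2·R0 → [0,-6,3,-3]
  R3 -= 4·R0 → [0,6,-15,13]
  R2 -= 2·R1 → [0,0,-3,3]
  R3 -= -2·R1 → [0,0,-9,7]
  R3 -= 3·R2 → [0,0,0,-2]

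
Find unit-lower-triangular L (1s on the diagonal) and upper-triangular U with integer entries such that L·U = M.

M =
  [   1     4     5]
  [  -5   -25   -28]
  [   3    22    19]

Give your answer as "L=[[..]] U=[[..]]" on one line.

L=[[1,0,0],[-5,1,0],[3,-2,1]] U=[[1,4,5],[0,-5,-3],[0,0,-2]]

  R1 -= -5·R0 → [0,-5,-3]
  R2 -= 3·R0 → [0,10,4]
  R2 -= -2·R1 → [0,0,-2]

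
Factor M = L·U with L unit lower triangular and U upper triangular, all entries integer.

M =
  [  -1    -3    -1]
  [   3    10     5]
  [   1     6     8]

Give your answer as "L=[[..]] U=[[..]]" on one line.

L=[[1,0,0],[-3,1,0],[-1,3,1]] U=[[-1,-3,-1],[0,1,2],[0,0,1]]

  row1 -= -3·row0 → [0,1,2]
  row2 -= -1·row0 → [0,3,7]
  row2 -= 3·row1 → [0,0,1]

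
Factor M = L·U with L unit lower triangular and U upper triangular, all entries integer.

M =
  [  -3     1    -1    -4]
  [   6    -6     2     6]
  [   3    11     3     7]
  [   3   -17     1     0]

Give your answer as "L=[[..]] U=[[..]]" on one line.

  row1 -= -2·row0 → [0,-4,0,-2]
  row2 -= -1·row0 → [0,12,2,3]
  row3 -= -1·row0 → [0,-16,0,-4]
  row2 -= -3·row1 → [0,0,2,-3]
  row3 -= 4·row1 → [0,0,0,4]
  row3 -= 0·row2 → [0,0,0,4]

L=[[1,0,0,0],[-2,1,0,0],[-1,-3,1,0],[-1,4,0,1]] U=[[-3,1,-1,-4],[0,-4,0,-2],[0,0,2,-3],[0,0,0,4]]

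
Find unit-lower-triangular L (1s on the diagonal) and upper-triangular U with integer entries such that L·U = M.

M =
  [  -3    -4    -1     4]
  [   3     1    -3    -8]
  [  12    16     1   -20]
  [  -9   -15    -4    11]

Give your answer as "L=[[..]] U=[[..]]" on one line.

  r1 -= -1·r0 → [0,-3,-4,-4]
  r2 -= -4·r0 → [0,0,-3,-4]
  r3 -= 3·r0 → [0,-3,-1,-1]
  r2 -= 0·r1 → [0,0,-3,-4]
  r3 -= 1·r1 → [0,0,3,3]
  r3 -= -1·r2 → [0,0,0,-1]

L=[[1,0,0,0],[-1,1,0,0],[-4,0,1,0],[3,1,-1,1]] U=[[-3,-4,-1,4],[0,-3,-4,-4],[0,0,-3,-4],[0,0,0,-1]]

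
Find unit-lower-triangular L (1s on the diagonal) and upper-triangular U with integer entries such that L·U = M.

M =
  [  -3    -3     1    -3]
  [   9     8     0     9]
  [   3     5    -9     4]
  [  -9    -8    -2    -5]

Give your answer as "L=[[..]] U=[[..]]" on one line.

L=[[1,0,0,0],[-3,1,0,0],[-1,-2,1,0],[3,-1,1,1]] U=[[-3,-3,1,-3],[0,-1,3,0],[0,0,-2,1],[0,0,0,3]]

  R1 -= -3·R0 → [0,-1,3,0]
  R2 -= -1·R0 → [0,2,-8,1]
  R3 -= 3·R0 → [0,1,-5,4]
  R2 -= -2·R1 → [0,0,-2,1]
  R3 -= -1·R1 → [0,0,-2,4]
  R3 -= 1·R2 → [0,0,0,3]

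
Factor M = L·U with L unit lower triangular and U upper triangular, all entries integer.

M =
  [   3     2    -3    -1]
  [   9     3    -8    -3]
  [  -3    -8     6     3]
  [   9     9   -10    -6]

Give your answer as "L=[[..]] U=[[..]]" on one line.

L=[[1,0,0,0],[3,1,0,0],[-1,2,1,0],[3,-1,0,1]] U=[[3,2,-3,-1],[0,-3,1,0],[0,0,1,2],[0,0,0,-3]]

  R1 -= 3·R0 → [0,-3,1,0]
  R2 -= -1·R0 → [0,-6,3,2]
  R3 -= 3·R0 → [0,3,-1,-3]
  R2 -= 2·R1 → [0,0,1,2]
  R3 -= -1·R1 → [0,0,0,-3]
  R3 -= 0·R2 → [0,0,0,-3]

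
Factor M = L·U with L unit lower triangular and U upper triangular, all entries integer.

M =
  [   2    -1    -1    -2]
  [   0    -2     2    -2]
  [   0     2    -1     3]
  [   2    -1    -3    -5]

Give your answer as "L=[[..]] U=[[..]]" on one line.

  R1 -= 0·R0 → [0,-2,2,-2]
  R2 -= 0·R0 → [0,2,-1,3]
  R3 -= 1·R0 → [0,0,-2,-3]
  R2 -= -1·R1 → [0,0,1,1]
  R3 -= 0·R1 → [0,0,-2,-3]
  R3 -= -2·R2 → [0,0,0,-1]

L=[[1,0,0,0],[0,1,0,0],[0,-1,1,0],[1,0,-2,1]] U=[[2,-1,-1,-2],[0,-2,2,-2],[0,0,1,1],[0,0,0,-1]]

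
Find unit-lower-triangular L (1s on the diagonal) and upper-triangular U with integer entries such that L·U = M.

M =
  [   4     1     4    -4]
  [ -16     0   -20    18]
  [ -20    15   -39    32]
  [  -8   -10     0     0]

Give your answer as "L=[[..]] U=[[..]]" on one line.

  row1 -= -4·row0 → [0,4,-4,2]
  row2 -= -5·row0 → [0,20,-19,12]
  row3 -= -2·row0 → [0,-8,8,-8]
  row2 -= 5·row1 → [0,0,1,2]
  row3 -= -2·row1 → [0,0,0,-4]
  row3 -= 0·row2 → [0,0,0,-4]

L=[[1,0,0,0],[-4,1,0,0],[-5,5,1,0],[-2,-2,0,1]] U=[[4,1,4,-4],[0,4,-4,2],[0,0,1,2],[0,0,0,-4]]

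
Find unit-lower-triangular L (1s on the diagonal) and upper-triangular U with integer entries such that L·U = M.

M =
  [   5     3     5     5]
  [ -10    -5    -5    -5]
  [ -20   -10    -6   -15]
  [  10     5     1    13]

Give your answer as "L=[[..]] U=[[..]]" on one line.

  r1 -= -2·r0 → [0,1,5,5]
  r2 -= -4·r0 → [0,2,14,5]
  r3 -= 2·r0 → [0,-1,-9,3]
  r2 -= 2·r1 → [0,0,4,-5]
  r3 -= -1·r1 → [0,0,-4,8]
  r3 -= -1·r2 → [0,0,0,3]

L=[[1,0,0,0],[-2,1,0,0],[-4,2,1,0],[2,-1,-1,1]] U=[[5,3,5,5],[0,1,5,5],[0,0,4,-5],[0,0,0,3]]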